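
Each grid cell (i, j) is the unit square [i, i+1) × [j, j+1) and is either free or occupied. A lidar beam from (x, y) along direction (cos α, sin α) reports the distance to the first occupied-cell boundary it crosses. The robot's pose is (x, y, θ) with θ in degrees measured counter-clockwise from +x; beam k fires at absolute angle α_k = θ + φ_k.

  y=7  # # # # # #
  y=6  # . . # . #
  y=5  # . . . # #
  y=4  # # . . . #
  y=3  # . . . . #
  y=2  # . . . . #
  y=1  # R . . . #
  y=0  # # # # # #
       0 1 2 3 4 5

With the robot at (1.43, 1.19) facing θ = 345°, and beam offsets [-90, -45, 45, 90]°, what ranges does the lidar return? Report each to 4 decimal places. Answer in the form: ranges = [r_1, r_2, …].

beam 1: φ=-90°, α=255°
  dir = (cos 255°, sin 255°) = (-0.2588, -0.9659); from cell (1,1)
  next x-line at t=1.6614, next y-line at t=0.1967; Δt_x=3.8637, Δt_y=1.0353
    y: enter (1,0) at t=0.1967 ← occupied
  → r_1 = 0.1967
beam 2: φ=-45°, α=300°
  dir = (cos 300°, sin 300°) = (0.5000, -0.8660); from cell (1,1)
  next x-line at t=1.1400, next y-line at t=0.2194; Δt_x=2.0000, Δt_y=1.1547
    y: enter (1,0) at t=0.2194 ← occupied
  → r_2 = 0.2194
beam 3: φ=45°, α=30°
  dir = (cos 30°, sin 30°) = (0.8660, 0.5000); from cell (1,1)
  next x-line at t=0.6582, next y-line at t=1.6200; Δt_x=1.1547, Δt_y=2.0000
    x: enter (2,1) at t=0.6582
    y: enter (2,2) at t=1.6200
    x: enter (3,2) at t=1.8129
    x: enter (4,2) at t=2.9676
    y: enter (4,3) at t=3.6200
    x: enter (5,3) at t=4.1223 ← occupied
  → r_3 = 4.1223
beam 4: φ=90°, α=75°
  dir = (cos 75°, sin 75°) = (0.2588, 0.9659); from cell (1,1)
  next x-line at t=2.2023, next y-line at t=0.8386; Δt_x=3.8637, Δt_y=1.0353
    y: enter (1,2) at t=0.8386
    y: enter (1,3) at t=1.8738
    x: enter (2,3) at t=2.2023
    y: enter (2,4) at t=2.9091
    y: enter (2,5) at t=3.9444
    y: enter (2,6) at t=4.9797
    y: enter (2,7) at t=6.0150 ← occupied
  → r_4 = 6.0150

ranges = [0.1967, 0.2194, 4.1223, 6.0150]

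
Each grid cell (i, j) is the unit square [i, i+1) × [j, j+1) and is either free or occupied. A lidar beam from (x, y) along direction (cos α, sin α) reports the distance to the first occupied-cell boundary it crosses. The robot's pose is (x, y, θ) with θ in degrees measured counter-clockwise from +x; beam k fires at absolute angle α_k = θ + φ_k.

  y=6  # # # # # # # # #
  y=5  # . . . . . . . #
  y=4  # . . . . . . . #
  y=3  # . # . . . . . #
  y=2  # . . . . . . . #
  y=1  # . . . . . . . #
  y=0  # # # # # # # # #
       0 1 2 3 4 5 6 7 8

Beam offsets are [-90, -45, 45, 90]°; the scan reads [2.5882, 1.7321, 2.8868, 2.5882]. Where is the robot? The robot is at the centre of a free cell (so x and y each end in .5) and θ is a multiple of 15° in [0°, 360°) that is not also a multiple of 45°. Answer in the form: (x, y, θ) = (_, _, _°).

(x, y, θ) = (6.5, 3.5, 15°)

Enumerate (i+0.5, j+0.5, θ) over the 34 free cells and 16 admissible headings. For each, cast all 4 beams and compare to the given ranges.
  (4.5, 2.5, 15°): beam 1 = 1.5529 ≠ 2.5882 ✗
  (5.5, 1.5, 120°): beam 1 = 2.8868 ≠ 2.5882 ✗
  (7.5, 3.5, 330°): beam 1 = 2.8868 ≠ 2.5882 ✗
  (2.5, 2.5, 150°): beam 1 = 0.5774 ≠ 2.5882 ✗
  …
  (6.5, 3.5, 15°): r_1=2.5882, r_2=1.7321, r_3=2.8868, r_4=2.5882 — all match ✓
Unique over the lattice → pose = (6.5, 3.5, 15°).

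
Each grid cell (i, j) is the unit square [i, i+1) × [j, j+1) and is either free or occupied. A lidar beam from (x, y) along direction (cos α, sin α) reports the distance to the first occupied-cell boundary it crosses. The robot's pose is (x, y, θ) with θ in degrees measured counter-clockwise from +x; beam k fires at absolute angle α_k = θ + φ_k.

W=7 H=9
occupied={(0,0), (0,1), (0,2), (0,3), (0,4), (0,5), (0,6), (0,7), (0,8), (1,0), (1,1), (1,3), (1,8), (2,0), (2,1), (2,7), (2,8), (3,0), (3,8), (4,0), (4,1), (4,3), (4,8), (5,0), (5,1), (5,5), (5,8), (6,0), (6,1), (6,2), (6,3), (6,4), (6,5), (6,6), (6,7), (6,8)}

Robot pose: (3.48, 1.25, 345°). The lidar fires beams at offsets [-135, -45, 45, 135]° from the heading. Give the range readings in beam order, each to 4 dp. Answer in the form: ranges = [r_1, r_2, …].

ranges = [0.5000, 0.2887, 0.6004, 2.9600]

beam 1: φ=-135°, α=210°
  dir = (cos 210°, sin 210°) = (-0.8660, -0.5000); from cell (3,1)
  next x-line at t=0.5543, next y-line at t=0.5000; Δt_x=1.1547, Δt_y=2.0000
    y: enter (3,0) at t=0.5000 ← occupied
  → r_1 = 0.5000
beam 2: φ=-45°, α=300°
  dir = (cos 300°, sin 300°) = (0.5000, -0.8660); from cell (3,1)
  next x-line at t=1.0400, next y-line at t=0.2887; Δt_x=2.0000, Δt_y=1.1547
    y: enter (3,0) at t=0.2887 ← occupied
  → r_2 = 0.2887
beam 3: φ=45°, α=30°
  dir = (cos 30°, sin 30°) = (0.8660, 0.5000); from cell (3,1)
  next x-line at t=0.6004, next y-line at t=1.5000; Δt_x=1.1547, Δt_y=2.0000
    x: enter (4,1) at t=0.6004 ← occupied
  → r_3 = 0.6004
beam 4: φ=135°, α=120°
  dir = (cos 120°, sin 120°) = (-0.5000, 0.8660); from cell (3,1)
  next x-line at t=0.9600, next y-line at t=0.8660; Δt_x=2.0000, Δt_y=1.1547
    y: enter (3,2) at t=0.8660
    x: enter (2,2) at t=0.9600
    y: enter (2,3) at t=2.0207
    x: enter (1,3) at t=2.9600 ← occupied
  → r_4 = 2.9600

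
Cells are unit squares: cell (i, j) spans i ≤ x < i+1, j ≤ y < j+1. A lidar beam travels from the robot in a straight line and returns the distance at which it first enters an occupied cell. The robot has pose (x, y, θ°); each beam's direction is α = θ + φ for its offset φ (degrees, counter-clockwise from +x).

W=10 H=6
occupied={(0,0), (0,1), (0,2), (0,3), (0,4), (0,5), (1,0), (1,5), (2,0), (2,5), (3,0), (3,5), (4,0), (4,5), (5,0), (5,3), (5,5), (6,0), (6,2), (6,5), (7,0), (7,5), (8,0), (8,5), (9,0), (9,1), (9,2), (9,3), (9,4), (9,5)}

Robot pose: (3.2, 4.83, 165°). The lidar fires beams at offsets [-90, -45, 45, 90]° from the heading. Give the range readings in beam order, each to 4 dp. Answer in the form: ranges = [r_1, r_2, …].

ranges = [0.1760, 0.1963, 2.5403, 3.9651]

beam 1: φ=-90°, α=75°
  direction (0.2588, 0.9659); cell (3,4); t to first gridline: x 3.0910, y 0.1760 (then +3.8637 / +1.0353)
    (3,5) via y @ 0.1760  # hit
  → r_1 = 0.1760
beam 2: φ=-45°, α=120°
  direction (-0.5000, 0.8660); cell (3,4); t to first gridline: x 0.4000, y 0.1963 (then +2.0000 / +1.1547)
    (3,5) via y @ 0.1963  # hit
  → r_2 = 0.1963
beam 3: φ=45°, α=210°
  direction (-0.8660, -0.5000); cell (3,4); t to first gridline: x 0.2309, y 1.6600 (then +1.1547 / +2.0000)
    (2,4) via x @ 0.2309
    (1,4) via x @ 1.3856
    (1,3) via y @ 1.6600
    (0,3) via x @ 2.5403  # hit
  → r_3 = 2.5403
beam 4: φ=90°, α=255°
  direction (-0.2588, -0.9659); cell (3,4); t to first gridline: x 0.7727, y 0.8593 (then +3.8637 / +1.0353)
    (2,4) via x @ 0.7727
    (2,3) via y @ 0.8593
    (2,2) via y @ 1.8946
    (2,1) via y @ 2.9298
    (2,0) via y @ 3.9651  # hit
  → r_4 = 3.9651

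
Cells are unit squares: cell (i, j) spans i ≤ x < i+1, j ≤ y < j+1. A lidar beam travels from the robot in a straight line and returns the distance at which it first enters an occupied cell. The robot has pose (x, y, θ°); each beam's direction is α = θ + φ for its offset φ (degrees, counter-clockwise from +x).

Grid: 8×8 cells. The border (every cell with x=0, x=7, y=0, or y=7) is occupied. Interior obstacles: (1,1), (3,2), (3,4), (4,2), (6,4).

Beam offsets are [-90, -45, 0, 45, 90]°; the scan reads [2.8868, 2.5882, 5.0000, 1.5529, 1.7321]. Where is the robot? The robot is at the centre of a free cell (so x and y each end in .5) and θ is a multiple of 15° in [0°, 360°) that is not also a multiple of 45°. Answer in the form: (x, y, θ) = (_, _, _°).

Candidates: 31 free-cell centres × 16 headings = 496 poses. Raycast each; keep the one whose scan matches to 4 dp.
  (5.5, 3.5, 15°): beam 1 = 2.5882 ≠ 2.8868 ✗
  (3.5, 6.5, 75°): beam 1 = 3.6235 ≠ 2.8868 ✗
  (3.5, 1.5, 15°): beam 1 = 0.5176 ≠ 2.8868 ✗
  (1.5, 2.5, 150°): beam 1 = 5.1962 ≠ 2.8868 ✗
  (5.5, 1.5, 255°): beam 1 = 1.9319 ≠ 2.8868 ✗
  …
  (5.5, 4.5, 150°): r_1=2.8868, r_2=2.5882, r_3=5.0000, r_4=1.5529, r_5=1.7321 — all match ✓
Unique over the lattice → pose = (5.5, 4.5, 150°).

(x, y, θ) = (5.5, 4.5, 150°)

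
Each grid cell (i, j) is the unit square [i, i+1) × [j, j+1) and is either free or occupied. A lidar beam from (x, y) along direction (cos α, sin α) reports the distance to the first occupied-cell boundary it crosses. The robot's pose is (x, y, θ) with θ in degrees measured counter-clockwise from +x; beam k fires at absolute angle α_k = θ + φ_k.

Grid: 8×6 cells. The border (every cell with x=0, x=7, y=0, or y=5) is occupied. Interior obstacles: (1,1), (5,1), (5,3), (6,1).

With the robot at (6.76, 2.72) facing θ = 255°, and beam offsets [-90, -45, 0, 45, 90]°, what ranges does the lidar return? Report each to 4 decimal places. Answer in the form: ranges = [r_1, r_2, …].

ranges = [1.0818, 1.4400, 0.7454, 0.4800, 0.2485]

beam 1: φ=-90°, α=165°
  dir = (cos 165°, sin 165°) = (-0.9659, 0.2588); from cell (6,2)
  next x-line at t=0.7868, next y-line at t=1.0818; Δt_x=1.0353, Δt_y=3.8637
    x: enter (5,2) at t=0.7868
    y: enter (5,3) at t=1.0818 ← occupied
  → r_1 = 1.0818
beam 2: φ=-45°, α=210°
  dir = (cos 210°, sin 210°) = (-0.8660, -0.5000); from cell (6,2)
  next x-line at t=0.8776, next y-line at t=1.4400; Δt_x=1.1547, Δt_y=2.0000
    x: enter (5,2) at t=0.8776
    y: enter (5,1) at t=1.4400 ← occupied
  → r_2 = 1.4400
beam 3: φ=0°, α=255°
  dir = (cos 255°, sin 255°) = (-0.2588, -0.9659); from cell (6,2)
  next x-line at t=2.9364, next y-line at t=0.7454; Δt_x=3.8637, Δt_y=1.0353
    y: enter (6,1) at t=0.7454 ← occupied
  → r_3 = 0.7454
beam 4: φ=45°, α=300°
  dir = (cos 300°, sin 300°) = (0.5000, -0.8660); from cell (6,2)
  next x-line at t=0.4800, next y-line at t=0.8314; Δt_x=2.0000, Δt_y=1.1547
    x: enter (7,2) at t=0.4800 ← occupied
  → r_4 = 0.4800
beam 5: φ=90°, α=345°
  dir = (cos 345°, sin 345°) = (0.9659, -0.2588); from cell (6,2)
  next x-line at t=0.2485, next y-line at t=2.7819; Δt_x=1.0353, Δt_y=3.8637
    x: enter (7,2) at t=0.2485 ← occupied
  → r_5 = 0.2485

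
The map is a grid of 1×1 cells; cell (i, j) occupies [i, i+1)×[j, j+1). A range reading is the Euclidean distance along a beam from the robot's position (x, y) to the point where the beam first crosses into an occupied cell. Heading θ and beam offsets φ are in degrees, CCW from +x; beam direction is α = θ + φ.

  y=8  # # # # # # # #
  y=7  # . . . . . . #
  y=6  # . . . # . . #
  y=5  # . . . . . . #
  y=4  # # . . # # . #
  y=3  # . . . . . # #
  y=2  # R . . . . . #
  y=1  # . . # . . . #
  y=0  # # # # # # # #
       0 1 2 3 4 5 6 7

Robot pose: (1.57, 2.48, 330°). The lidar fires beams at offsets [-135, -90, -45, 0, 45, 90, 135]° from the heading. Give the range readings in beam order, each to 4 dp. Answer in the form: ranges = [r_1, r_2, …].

beam 1: φ=-135°, α=195°
  direction (-0.9659, -0.2588); cell (1,2); t to first gridline: x 0.5901, y 1.8546 (then +1.0353 / +3.8637)
    (0,2) via x @ 0.5901  # hit
  → r_1 = 0.5901
beam 2: φ=-90°, α=240°
  direction (-0.5000, -0.8660); cell (1,2); t to first gridline: x 1.1400, y 0.5543 (then +2.0000 / +1.1547)
    (1,1) via y @ 0.5543
    (0,1) via x @ 1.1400  # hit
  → r_2 = 1.1400
beam 3: φ=-45°, α=285°
  direction (0.2588, -0.9659); cell (1,2); t to first gridline: x 1.6614, y 0.4969 (then +3.8637 / +1.0353)
    (1,1) via y @ 0.4969
    (1,0) via y @ 1.5322  # hit
  → r_3 = 1.5322
beam 4: φ=0°, α=330°
  direction (0.8660, -0.5000); cell (1,2); t to first gridline: x 0.4965, y 0.9600 (then +1.1547 / +2.0000)
    (2,2) via x @ 0.4965
    (2,1) via y @ 0.9600
    (3,1) via x @ 1.6512  # hit
  → r_4 = 1.6512
beam 5: φ=45°, α=15°
  direction (0.9659, 0.2588); cell (1,2); t to first gridline: x 0.4452, y 2.0091 (then +1.0353 / +3.8637)
    (2,2) via x @ 0.4452
    (3,2) via x @ 1.4804
    (3,3) via y @ 2.0091
    (4,3) via x @ 2.5157
    (5,3) via x @ 3.5510
    (6,3) via x @ 4.5863  # hit
  → r_5 = 4.5863
beam 6: φ=90°, α=60°
  direction (0.5000, 0.8660); cell (1,2); t to first gridline: x 0.8600, y 0.6004 (then +2.0000 / +1.1547)
    (1,3) via y @ 0.6004
    (2,3) via x @ 0.8600
    (2,4) via y @ 1.7551
    (3,4) via x @ 2.8600
    (3,5) via y @ 2.9098
    (3,6) via y @ 4.0645
    (4,6) via x @ 4.8600  # hit
  → r_6 = 4.8600
beam 7: φ=135°, α=105°
  direction (-0.2588, 0.9659); cell (1,2); t to first gridline: x 2.2023, y 0.5383 (then +3.8637 / +1.0353)
    (1,3) via y @ 0.5383
    (1,4) via y @ 1.5736  # hit
  → r_7 = 1.5736

ranges = [0.5901, 1.1400, 1.5322, 1.6512, 4.5863, 4.8600, 1.5736]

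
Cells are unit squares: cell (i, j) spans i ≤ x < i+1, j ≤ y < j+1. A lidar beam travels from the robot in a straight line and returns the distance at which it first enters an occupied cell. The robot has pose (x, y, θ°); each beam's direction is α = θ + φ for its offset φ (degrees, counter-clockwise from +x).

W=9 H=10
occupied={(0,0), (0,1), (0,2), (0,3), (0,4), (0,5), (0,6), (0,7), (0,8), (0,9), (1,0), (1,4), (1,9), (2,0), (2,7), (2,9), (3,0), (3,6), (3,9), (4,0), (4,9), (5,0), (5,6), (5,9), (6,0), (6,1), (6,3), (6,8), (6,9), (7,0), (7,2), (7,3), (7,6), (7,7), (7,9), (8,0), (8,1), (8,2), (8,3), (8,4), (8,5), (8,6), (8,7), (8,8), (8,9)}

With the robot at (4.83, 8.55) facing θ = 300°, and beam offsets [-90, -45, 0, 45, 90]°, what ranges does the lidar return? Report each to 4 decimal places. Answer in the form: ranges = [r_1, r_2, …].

beam 1: φ=-90°, α=210°
  dir = (cos 210°, sin 210°) = (-0.8660, -0.5000); from cell (4,8)
  next x-line at t=0.9584, next y-line at t=1.1000; Δt_x=1.1547, Δt_y=2.0000
    x: enter (3,8) at t=0.9584
    y: enter (3,7) at t=1.1000
    x: enter (2,7) at t=2.1131 ← occupied
  → r_1 = 2.1131
beam 2: φ=-45°, α=255°
  dir = (cos 255°, sin 255°) = (-0.2588, -0.9659); from cell (4,8)
  next x-line at t=3.2069, next y-line at t=0.5694; Δt_x=3.8637, Δt_y=1.0353
    y: enter (4,7) at t=0.5694
    y: enter (4,6) at t=1.6047
    y: enter (4,5) at t=2.6400
    x: enter (3,5) at t=3.2069
    y: enter (3,4) at t=3.6752
    y: enter (3,3) at t=4.7105
    y: enter (3,2) at t=5.7458
    y: enter (3,1) at t=6.7811
    x: enter (2,1) at t=7.0706
    y: enter (2,0) at t=7.8163 ← occupied
  → r_2 = 7.8163
beam 3: φ=0°, α=300°
  dir = (cos 300°, sin 300°) = (0.5000, -0.8660); from cell (4,8)
  next x-line at t=0.3400, next y-line at t=0.6351; Δt_x=2.0000, Δt_y=1.1547
    x: enter (5,8) at t=0.3400
    y: enter (5,7) at t=0.6351
    y: enter (5,6) at t=1.7898 ← occupied
  → r_3 = 1.7898
beam 4: φ=45°, α=345°
  dir = (cos 345°, sin 345°) = (0.9659, -0.2588); from cell (4,8)
  next x-line at t=0.1760, next y-line at t=2.1250; Δt_x=1.0353, Δt_y=3.8637
    x: enter (5,8) at t=0.1760
    x: enter (6,8) at t=1.2113 ← occupied
  → r_4 = 1.2113
beam 5: φ=90°, α=30°
  dir = (cos 30°, sin 30°) = (0.8660, 0.5000); from cell (4,8)
  next x-line at t=0.1963, next y-line at t=0.9000; Δt_x=1.1547, Δt_y=2.0000
    x: enter (5,8) at t=0.1963
    y: enter (5,9) at t=0.9000 ← occupied
  → r_5 = 0.9000

ranges = [2.1131, 7.8163, 1.7898, 1.2113, 0.9000]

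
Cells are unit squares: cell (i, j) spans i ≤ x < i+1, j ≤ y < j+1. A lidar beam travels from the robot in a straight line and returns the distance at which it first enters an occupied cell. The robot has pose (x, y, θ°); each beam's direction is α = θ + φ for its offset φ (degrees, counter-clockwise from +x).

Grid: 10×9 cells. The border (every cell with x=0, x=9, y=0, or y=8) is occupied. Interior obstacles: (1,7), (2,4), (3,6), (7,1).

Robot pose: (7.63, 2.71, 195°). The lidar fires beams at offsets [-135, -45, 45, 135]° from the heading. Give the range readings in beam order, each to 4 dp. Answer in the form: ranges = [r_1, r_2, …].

ranges = [2.7400, 7.6557, 0.8198, 1.5819]

beam 1: φ=-135°, α=60°
  cosα=0.5000 sinα=0.8660 | (7,2) | tMaxX 0.7400 tMaxY 0.3349 | tΔX 2.0000 tΔY 1.1547
    t=0.3349 [y] (7,3)
    t=0.7400 [x] (8,3)
    t=1.4896 [y] (8,4)
    t=2.6443 [y] (8,5)
    t=2.7400 [x] (9,5) — stop
  → r_1 = 2.7400
beam 2: φ=-45°, α=150°
  cosα=-0.8660 sinα=0.5000 | (7,2) | tMaxX 0.7275 tMaxY 0.5800 | tΔX 1.1547 tΔY 2.0000
    t=0.5800 [y] (7,3)
    t=0.7275 [x] (6,3)
    t=1.8822 [x] (5,3)
    t=2.5800 [y] (5,4)
    t=3.0369 [x] (4,4)
    t=4.1916 [x] (3,4)
    t=4.5800 [y] (3,5)
    t=5.3463 [x] (2,5)
    t=6.5010 [x] (1,5)
    t=6.5800 [y] (1,6)
    t=7.6557 [x] (0,6) — stop
  → r_2 = 7.6557
beam 3: φ=45°, α=240°
  cosα=-0.5000 sinα=-0.8660 | (7,2) | tMaxX 1.2600 tMaxY 0.8198 | tΔX 2.0000 tΔY 1.1547
    t=0.8198 [y] (7,1) — stop
  → r_3 = 0.8198
beam 4: φ=135°, α=330°
  cosα=0.8660 sinα=-0.5000 | (7,2) | tMaxX 0.4272 tMaxY 1.4200 | tΔX 1.1547 tΔY 2.0000
    t=0.4272 [x] (8,2)
    t=1.4200 [y] (8,1)
    t=1.5819 [x] (9,1) — stop
  → r_4 = 1.5819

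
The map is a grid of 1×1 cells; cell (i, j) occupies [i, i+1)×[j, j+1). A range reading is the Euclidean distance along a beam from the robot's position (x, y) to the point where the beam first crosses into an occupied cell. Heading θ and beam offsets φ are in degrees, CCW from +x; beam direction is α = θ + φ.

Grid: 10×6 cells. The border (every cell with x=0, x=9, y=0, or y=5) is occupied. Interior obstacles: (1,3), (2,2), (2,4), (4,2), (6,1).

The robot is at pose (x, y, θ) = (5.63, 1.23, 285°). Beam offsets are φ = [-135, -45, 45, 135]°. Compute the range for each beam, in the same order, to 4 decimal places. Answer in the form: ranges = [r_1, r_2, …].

ranges = [1.5400, 0.2656, 0.4272, 0.7400]

beam 1: φ=-135°, α=150°
  dir = (cos 150°, sin 150°) = (-0.8660, 0.5000); from cell (5,1)
  next x-line at t=0.7275, next y-line at t=1.5400; Δt_x=1.1547, Δt_y=2.0000
    x: enter (4,1) at t=0.7275
    y: enter (4,2) at t=1.5400 ← occupied
  → r_1 = 1.5400
beam 2: φ=-45°, α=240°
  dir = (cos 240°, sin 240°) = (-0.5000, -0.8660); from cell (5,1)
  next x-line at t=1.2600, next y-line at t=0.2656; Δt_x=2.0000, Δt_y=1.1547
    y: enter (5,0) at t=0.2656 ← occupied
  → r_2 = 0.2656
beam 3: φ=45°, α=330°
  dir = (cos 330°, sin 330°) = (0.8660, -0.5000); from cell (5,1)
  next x-line at t=0.4272, next y-line at t=0.4600; Δt_x=1.1547, Δt_y=2.0000
    x: enter (6,1) at t=0.4272 ← occupied
  → r_3 = 0.4272
beam 4: φ=135°, α=60°
  dir = (cos 60°, sin 60°) = (0.5000, 0.8660); from cell (5,1)
  next x-line at t=0.7400, next y-line at t=0.8891; Δt_x=2.0000, Δt_y=1.1547
    x: enter (6,1) at t=0.7400 ← occupied
  → r_4 = 0.7400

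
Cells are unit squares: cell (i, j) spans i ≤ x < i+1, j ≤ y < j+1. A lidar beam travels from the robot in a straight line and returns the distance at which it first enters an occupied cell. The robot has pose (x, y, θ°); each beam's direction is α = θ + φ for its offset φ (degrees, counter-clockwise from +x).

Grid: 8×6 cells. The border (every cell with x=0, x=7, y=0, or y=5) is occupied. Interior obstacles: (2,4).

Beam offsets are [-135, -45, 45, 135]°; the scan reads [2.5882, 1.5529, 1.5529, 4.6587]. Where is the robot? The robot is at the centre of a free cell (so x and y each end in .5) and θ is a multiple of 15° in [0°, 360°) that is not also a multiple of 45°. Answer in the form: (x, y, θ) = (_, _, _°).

(x, y, θ) = (5.5, 3.5, 60°)

Enumerate (i+0.5, j+0.5, θ) over the 23 free cells and 16 admissible headings. For each, cast all 4 beams and compare to the given ranges.
  (3.5, 1.5, 105°): beam 1 = 1.0000 ≠ 2.5882 ✗
  (4.5, 1.5, 150°): beam 2 = 3.6235 ≠ 1.5529 ✗
  (4.5, 1.5, 75°): beam 1 = 0.5774 ≠ 2.5882 ✗
  …
  (5.5, 3.5, 60°): r_1=2.5882, r_2=1.5529, r_3=1.5529, r_4=4.6587 — all match ✓
No second candidate reproduces the full scan.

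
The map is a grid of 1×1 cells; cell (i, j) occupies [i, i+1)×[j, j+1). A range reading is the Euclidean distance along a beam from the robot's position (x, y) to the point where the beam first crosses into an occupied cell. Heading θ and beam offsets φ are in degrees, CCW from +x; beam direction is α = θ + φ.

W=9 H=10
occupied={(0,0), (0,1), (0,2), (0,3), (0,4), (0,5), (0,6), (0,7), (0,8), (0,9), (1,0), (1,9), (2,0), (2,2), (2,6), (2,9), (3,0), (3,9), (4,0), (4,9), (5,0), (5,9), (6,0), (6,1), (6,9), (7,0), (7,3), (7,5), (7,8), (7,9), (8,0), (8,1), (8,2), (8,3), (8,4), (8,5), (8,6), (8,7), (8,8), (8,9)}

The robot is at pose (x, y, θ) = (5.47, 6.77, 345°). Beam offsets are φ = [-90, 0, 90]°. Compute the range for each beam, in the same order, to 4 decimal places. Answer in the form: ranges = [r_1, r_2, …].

ranges = [5.9735, 2.6192, 2.3087]

beam 1: φ=-90°, α=255°
  dir = (cos 255°, sin 255°) = (-0.2588, -0.9659); from cell (5,6)
  next x-line at t=1.8159, next y-line at t=0.7972; Δt_x=3.8637, Δt_y=1.0353
    y: enter (5,5) at t=0.7972
    x: enter (4,5) at t=1.8159
    y: enter (4,4) at t=1.8324
    y: enter (4,3) at t=2.8677
    y: enter (4,2) at t=3.9030
    y: enter (4,1) at t=4.9383
    x: enter (3,1) at t=5.6796
    y: enter (3,0) at t=5.9735 ← occupied
  → r_1 = 5.9735
beam 2: φ=0°, α=345°
  dir = (cos 345°, sin 345°) = (0.9659, -0.2588); from cell (5,6)
  next x-line at t=0.5487, next y-line at t=2.9751; Δt_x=1.0353, Δt_y=3.8637
    x: enter (6,6) at t=0.5487
    x: enter (7,6) at t=1.5840
    x: enter (8,6) at t=2.6192 ← occupied
  → r_2 = 2.6192
beam 3: φ=90°, α=75°
  dir = (cos 75°, sin 75°) = (0.2588, 0.9659); from cell (5,6)
  next x-line at t=2.0478, next y-line at t=0.2381; Δt_x=3.8637, Δt_y=1.0353
    y: enter (5,7) at t=0.2381
    y: enter (5,8) at t=1.2734
    x: enter (6,8) at t=2.0478
    y: enter (6,9) at t=2.3087 ← occupied
  → r_3 = 2.3087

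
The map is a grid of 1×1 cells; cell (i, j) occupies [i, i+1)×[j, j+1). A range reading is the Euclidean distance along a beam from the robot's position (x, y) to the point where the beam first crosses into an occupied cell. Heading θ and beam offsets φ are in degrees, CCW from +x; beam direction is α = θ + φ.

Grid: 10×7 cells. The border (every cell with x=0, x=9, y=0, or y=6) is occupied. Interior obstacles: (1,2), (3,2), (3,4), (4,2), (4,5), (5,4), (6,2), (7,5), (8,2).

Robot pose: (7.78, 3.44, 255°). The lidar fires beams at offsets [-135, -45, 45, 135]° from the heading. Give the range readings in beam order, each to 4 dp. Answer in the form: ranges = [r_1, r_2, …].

beam 1: φ=-135°, α=120°
  dir = (cos 120°, sin 120°) = (-0.5000, 0.8660); from cell (7,3)
  next x-line at t=1.5600, next y-line at t=0.6466; Δt_x=2.0000, Δt_y=1.1547
    y: enter (7,4) at t=0.6466
    x: enter (6,4) at t=1.5600
    y: enter (6,5) at t=1.8013
    y: enter (6,6) at t=2.9560 ← occupied
  → r_1 = 2.9560
beam 2: φ=-45°, α=210°
  dir = (cos 210°, sin 210°) = (-0.8660, -0.5000); from cell (7,3)
  next x-line at t=0.9007, next y-line at t=0.8800; Δt_x=1.1547, Δt_y=2.0000
    y: enter (7,2) at t=0.8800
    x: enter (6,2) at t=0.9007 ← occupied
  → r_2 = 0.9007
beam 3: φ=45°, α=300°
  dir = (cos 300°, sin 300°) = (0.5000, -0.8660); from cell (7,3)
  next x-line at t=0.4400, next y-line at t=0.5081; Δt_x=2.0000, Δt_y=1.1547
    x: enter (8,3) at t=0.4400
    y: enter (8,2) at t=0.5081 ← occupied
  → r_3 = 0.5081
beam 4: φ=135°, α=30°
  dir = (cos 30°, sin 30°) = (0.8660, 0.5000); from cell (7,3)
  next x-line at t=0.2540, next y-line at t=1.1200; Δt_x=1.1547, Δt_y=2.0000
    x: enter (8,3) at t=0.2540
    y: enter (8,4) at t=1.1200
    x: enter (9,4) at t=1.4087 ← occupied
  → r_4 = 1.4087

ranges = [2.9560, 0.9007, 0.5081, 1.4087]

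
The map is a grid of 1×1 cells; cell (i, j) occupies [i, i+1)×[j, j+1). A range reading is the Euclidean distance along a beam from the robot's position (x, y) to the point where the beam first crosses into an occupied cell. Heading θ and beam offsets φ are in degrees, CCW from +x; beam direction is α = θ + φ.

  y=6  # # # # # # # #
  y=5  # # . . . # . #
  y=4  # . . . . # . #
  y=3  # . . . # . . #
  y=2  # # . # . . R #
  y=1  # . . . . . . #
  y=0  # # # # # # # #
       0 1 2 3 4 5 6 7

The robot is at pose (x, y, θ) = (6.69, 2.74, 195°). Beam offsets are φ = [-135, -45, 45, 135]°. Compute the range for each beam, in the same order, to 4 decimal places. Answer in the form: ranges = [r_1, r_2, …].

beam 1: φ=-135°, α=60°
  d=(0.5000,0.8660)  start (6,2)  tX=0.6200 tY=0.3002  stride 1/|dx|=2.0000 1/|dy|=1.1547
    cross y-line → (6,3), t=0.3002
    cross x-line → (7,3), t=0.6200 (wall)
  → r_1 = 0.6200
beam 2: φ=-45°, α=150°
  d=(-0.8660,0.5000)  start (6,2)  tX=0.7967 tY=0.5200  stride 1/|dx|=1.1547 1/|dy|=2.0000
    cross y-line → (6,3), t=0.5200
    cross x-line → (5,3), t=0.7967
    cross x-line → (4,3), t=1.9514 (wall)
  → r_2 = 1.9514
beam 3: φ=45°, α=240°
  d=(-0.5000,-0.8660)  start (6,2)  tX=1.3800 tY=0.8545  stride 1/|dx|=2.0000 1/|dy|=1.1547
    cross y-line → (6,1), t=0.8545
    cross x-line → (5,1), t=1.3800
    cross y-line → (5,0), t=2.0092 (wall)
  → r_3 = 2.0092
beam 4: φ=135°, α=330°
  d=(0.8660,-0.5000)  start (6,2)  tX=0.3580 tY=1.4800  stride 1/|dx|=1.1547 1/|dy|=2.0000
    cross x-line → (7,2), t=0.3580 (wall)
  → r_4 = 0.3580

ranges = [0.6200, 1.9514, 2.0092, 0.3580]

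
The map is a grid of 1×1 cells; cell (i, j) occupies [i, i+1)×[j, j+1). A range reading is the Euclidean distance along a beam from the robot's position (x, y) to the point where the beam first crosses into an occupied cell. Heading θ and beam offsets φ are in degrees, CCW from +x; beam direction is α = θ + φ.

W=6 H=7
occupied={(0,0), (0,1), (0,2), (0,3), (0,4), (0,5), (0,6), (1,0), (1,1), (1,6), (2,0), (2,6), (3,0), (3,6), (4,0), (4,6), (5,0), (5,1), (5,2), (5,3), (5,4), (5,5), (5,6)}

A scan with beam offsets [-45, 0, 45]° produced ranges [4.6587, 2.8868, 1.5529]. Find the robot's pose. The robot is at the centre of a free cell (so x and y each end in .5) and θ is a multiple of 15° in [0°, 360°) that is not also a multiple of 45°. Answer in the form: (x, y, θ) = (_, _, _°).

Enumerate (i+0.5, j+0.5, θ) over the 19 free cells and 16 admissible headings. For each, cast all 3 beams and compare to the given ranges.
  (2.5, 2.5, 240°): beam 1 = 1.5529 ≠ 4.6587 ✗
  (2.5, 3.5, 330°): beam 1 = 2.5882 ≠ 4.6587 ✗
  (4.5, 3.5, 210°): beam 1 = 3.6235 ≠ 4.6587 ✗
  (4.5, 4.5, 105°): beam 1 = 1.0000 ≠ 4.6587 ✗
  …
  (3.5, 1.5, 150°): r_1=4.6587, r_2=2.8868, r_3=1.5529 — all match ✓
No second candidate reproduces the full scan.

(x, y, θ) = (3.5, 1.5, 150°)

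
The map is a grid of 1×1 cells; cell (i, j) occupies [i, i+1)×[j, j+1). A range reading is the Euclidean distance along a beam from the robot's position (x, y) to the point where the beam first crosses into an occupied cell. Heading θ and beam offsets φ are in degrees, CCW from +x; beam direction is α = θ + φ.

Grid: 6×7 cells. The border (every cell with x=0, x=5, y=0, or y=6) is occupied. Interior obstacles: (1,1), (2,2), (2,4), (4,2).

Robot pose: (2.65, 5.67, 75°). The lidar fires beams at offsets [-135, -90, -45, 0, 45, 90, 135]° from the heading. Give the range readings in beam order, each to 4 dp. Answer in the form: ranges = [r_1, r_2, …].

ranges = [3.0831, 2.4329, 0.6600, 0.3416, 0.3811, 1.2750, 1.9053]

beam 1: φ=-135°, α=300°
  direction (0.5000, -0.8660); cell (2,5); t to first gridline: x 0.7000, y 0.7736 (then +2.0000 / +1.1547)
    (3,5) via x @ 0.7000
    (3,4) via y @ 0.7736
    (3,3) via y @ 1.9283
    (4,3) via x @ 2.7000
    (4,2) via y @ 3.0831  # hit
  → r_1 = 3.0831
beam 2: φ=-90°, α=345°
  direction (0.9659, -0.2588); cell (2,5); t to first gridline: x 0.3623, y 2.5887 (then +1.0353 / +3.8637)
    (3,5) via x @ 0.3623
    (4,5) via x @ 1.3976
    (5,5) via x @ 2.4329  # hit
  → r_2 = 2.4329
beam 3: φ=-45°, α=30°
  direction (0.8660, 0.5000); cell (2,5); t to first gridline: x 0.4041, y 0.6600 (then +1.1547 / +2.0000)
    (3,5) via x @ 0.4041
    (3,6) via y @ 0.6600  # hit
  → r_3 = 0.6600
beam 4: φ=0°, α=75°
  direction (0.2588, 0.9659); cell (2,5); t to first gridline: x 1.3523, y 0.3416 (then +3.8637 / +1.0353)
    (2,6) via y @ 0.3416  # hit
  → r_4 = 0.3416
beam 5: φ=45°, α=120°
  direction (-0.5000, 0.8660); cell (2,5); t to first gridline: x 1.3000, y 0.3811 (then +2.0000 / +1.1547)
    (2,6) via y @ 0.3811  # hit
  → r_5 = 0.3811
beam 6: φ=90°, α=165°
  direction (-0.9659, 0.2588); cell (2,5); t to first gridline: x 0.6729, y 1.2750 (then +1.0353 / +3.8637)
    (1,5) via x @ 0.6729
    (1,6) via y @ 1.2750  # hit
  → r_6 = 1.2750
beam 7: φ=135°, α=210°
  direction (-0.8660, -0.5000); cell (2,5); t to first gridline: x 0.7506, y 1.3400 (then +1.1547 / +2.0000)
    (1,5) via x @ 0.7506
    (1,4) via y @ 1.3400
    (0,4) via x @ 1.9053  # hit
  → r_7 = 1.9053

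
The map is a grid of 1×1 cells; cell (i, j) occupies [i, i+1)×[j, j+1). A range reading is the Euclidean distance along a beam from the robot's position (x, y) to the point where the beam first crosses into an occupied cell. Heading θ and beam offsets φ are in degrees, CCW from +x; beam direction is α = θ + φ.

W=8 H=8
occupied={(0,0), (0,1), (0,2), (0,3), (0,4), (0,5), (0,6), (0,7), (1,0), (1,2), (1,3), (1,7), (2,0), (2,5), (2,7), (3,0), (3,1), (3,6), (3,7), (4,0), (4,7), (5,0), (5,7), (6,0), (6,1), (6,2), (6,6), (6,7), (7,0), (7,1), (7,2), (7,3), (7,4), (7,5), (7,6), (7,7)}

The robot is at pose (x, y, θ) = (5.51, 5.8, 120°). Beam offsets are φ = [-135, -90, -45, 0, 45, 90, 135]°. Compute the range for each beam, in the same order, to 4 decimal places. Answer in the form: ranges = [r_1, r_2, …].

ranges = [1.5426, 0.5658, 1.2423, 1.3856, 1.5633, 4.0530, 4.9693]

beam 1: φ=-135°, α=345°
  direction (0.9659, -0.2588); cell (5,5); t to first gridline: x 0.5073, y 3.0910 (then +1.0353 / +3.8637)
    (6,5) via x @ 0.5073
    (7,5) via x @ 1.5426  # hit
  → r_1 = 1.5426
beam 2: φ=-90°, α=30°
  direction (0.8660, 0.5000); cell (5,5); t to first gridline: x 0.5658, y 0.4000 (then +1.1547 / +2.0000)
    (5,6) via y @ 0.4000
    (6,6) via x @ 0.5658  # hit
  → r_2 = 0.5658
beam 3: φ=-45°, α=75°
  direction (0.2588, 0.9659); cell (5,5); t to first gridline: x 1.8932, y 0.2071 (then +3.8637 / +1.0353)
    (5,6) via y @ 0.2071
    (5,7) via y @ 1.2423  # hit
  → r_3 = 1.2423
beam 4: φ=0°, α=120°
  direction (-0.5000, 0.8660); cell (5,5); t to first gridline: x 1.0200, y 0.2309 (then +2.0000 / +1.1547)
    (5,6) via y @ 0.2309
    (4,6) via x @ 1.0200
    (4,7) via y @ 1.3856  # hit
  → r_4 = 1.3856
beam 5: φ=45°, α=165°
  direction (-0.9659, 0.2588); cell (5,5); t to first gridline: x 0.5280, y 0.7727 (then +1.0353 / +3.8637)
    (4,5) via x @ 0.5280
    (4,6) via y @ 0.7727
    (3,6) via x @ 1.5633  # hit
  → r_5 = 1.5633
beam 6: φ=90°, α=210°
  direction (-0.8660, -0.5000); cell (5,5); t to first gridline: x 0.5889, y 1.6000 (then +1.1547 / +2.0000)
    (4,5) via x @ 0.5889
    (4,4) via y @ 1.6000
    (3,4) via x @ 1.7436
    (2,4) via x @ 2.8983
    (2,3) via y @ 3.6000
    (1,3) via x @ 4.0530  # hit
  → r_6 = 4.0530
beam 7: φ=135°, α=255°
  direction (-0.2588, -0.9659); cell (5,5); t to first gridline: x 1.9705, y 0.8282 (then +3.8637 / +1.0353)
    (5,4) via y @ 0.8282
    (5,3) via y @ 1.8635
    (4,3) via x @ 1.9705
    (4,2) via y @ 2.8988
    (4,1) via y @ 3.9340
    (4,0) via y @ 4.9693  # hit
  → r_7 = 4.9693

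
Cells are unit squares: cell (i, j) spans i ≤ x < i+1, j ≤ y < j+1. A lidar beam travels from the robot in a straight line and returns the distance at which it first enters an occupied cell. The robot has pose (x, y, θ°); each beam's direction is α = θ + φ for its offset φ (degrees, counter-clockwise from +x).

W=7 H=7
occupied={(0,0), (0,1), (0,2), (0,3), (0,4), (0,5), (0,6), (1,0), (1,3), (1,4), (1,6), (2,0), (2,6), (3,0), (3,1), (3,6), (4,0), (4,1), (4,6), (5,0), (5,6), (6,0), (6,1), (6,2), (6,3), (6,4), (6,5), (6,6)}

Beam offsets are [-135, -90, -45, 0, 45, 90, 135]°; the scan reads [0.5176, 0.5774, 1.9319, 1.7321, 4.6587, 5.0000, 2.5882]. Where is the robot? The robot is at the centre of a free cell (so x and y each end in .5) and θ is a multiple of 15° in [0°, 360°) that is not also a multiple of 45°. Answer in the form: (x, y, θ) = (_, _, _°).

(x, y, θ) = (3.5, 5.5, 210°)

The pose lattice has 21·16 = 336 candidates. Test each by forward raycasting.
  (3.5, 4.5, 165°): beam 1 = 2.8868 ≠ 0.5176 ✗
  (1.5, 2.5, 240°): beam 3 = 0.5176 ≠ 1.9319 ✗
  (5.5, 3.5, 285°): beam 1 = 5.0000 ≠ 0.5176 ✗
  (2.5, 1.5, 30°): beam 3 = 0.5176 ≠ 1.9319 ✗
  …
  (3.5, 5.5, 210°): r_1=0.5176, r_2=0.5774, r_3=1.9319, r_4=1.7321, r_5=4.6587, r_6=5.0000, r_7=2.5882 — all match ✓
Only this pose fits every beam.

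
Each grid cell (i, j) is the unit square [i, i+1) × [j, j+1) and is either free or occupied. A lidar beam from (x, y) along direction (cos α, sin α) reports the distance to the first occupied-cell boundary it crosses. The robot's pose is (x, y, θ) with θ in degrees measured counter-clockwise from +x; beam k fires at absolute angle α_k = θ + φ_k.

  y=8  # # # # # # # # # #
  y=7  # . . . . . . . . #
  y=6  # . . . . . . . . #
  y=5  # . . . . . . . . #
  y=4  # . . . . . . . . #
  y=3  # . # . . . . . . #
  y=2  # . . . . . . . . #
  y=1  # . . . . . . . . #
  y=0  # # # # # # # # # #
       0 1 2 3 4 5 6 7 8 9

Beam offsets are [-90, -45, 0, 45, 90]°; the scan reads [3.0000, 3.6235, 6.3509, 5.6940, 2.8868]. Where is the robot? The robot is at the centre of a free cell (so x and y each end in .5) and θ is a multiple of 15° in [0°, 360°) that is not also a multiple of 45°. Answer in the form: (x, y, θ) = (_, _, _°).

Enumerate (i+0.5, j+0.5, θ) over the 55 free cells and 16 admissible headings. For each, cast all 5 beams and compare to the given ranges.
  (7.5, 2.5, 255°): beam 1 = 4.6587 ≠ 3.0000 ✗
  (4.5, 1.5, 210°): beam 1 = 7.0000 ≠ 3.0000 ✗
  (1.5, 2.5, 240°): beam 1 = 0.5774 ≠ 3.0000 ✗
  (6.5, 7.5, 330°): beam 1 = 7.5056 ≠ 3.0000 ✗
  (7.5, 7.5, 330°): beam 1 = 7.5056 ≠ 3.0000 ✗
  …
  (5.5, 2.5, 60°): r_1=3.0000, r_2=3.6235, r_3=6.3509, r_4=5.6940, r_5=2.8868 — all match ✓
Only this pose fits every beam.

(x, y, θ) = (5.5, 2.5, 60°)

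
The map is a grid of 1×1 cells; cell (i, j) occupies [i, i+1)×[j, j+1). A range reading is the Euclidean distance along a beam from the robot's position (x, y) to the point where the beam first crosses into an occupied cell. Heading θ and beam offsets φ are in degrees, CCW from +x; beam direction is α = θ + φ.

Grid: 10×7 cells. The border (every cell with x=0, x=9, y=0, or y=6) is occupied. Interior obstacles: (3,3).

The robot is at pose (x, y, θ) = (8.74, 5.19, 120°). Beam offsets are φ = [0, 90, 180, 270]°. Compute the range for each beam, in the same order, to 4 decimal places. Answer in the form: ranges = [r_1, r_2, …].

beam 1: φ=0°, α=120°
  cosα=-0.5000 sinα=0.8660 | (8,5) | tMaxX 1.4800 tMaxY 0.9353 | tΔX 2.0000 tΔY 1.1547
    t=0.9353 [y] (8,6) — stop
  → r_1 = 0.9353
beam 2: φ=90°, α=210°
  cosα=-0.8660 sinα=-0.5000 | (8,5) | tMaxX 0.8545 tMaxY 0.3800 | tΔX 1.1547 tΔY 2.0000
    t=0.3800 [y] (8,4)
    t=0.8545 [x] (7,4)
    t=2.0092 [x] (6,4)
    t=2.3800 [y] (6,3)
    t=3.1639 [x] (5,3)
    t=4.3186 [x] (4,3)
    t=4.3800 [y] (4,2)
    t=5.4733 [x] (3,2)
    t=6.3800 [y] (3,1)
    t=6.6280 [x] (2,1)
    t=7.7827 [x] (1,1)
    t=8.3800 [y] (1,0) — stop
  → r_2 = 8.3800
beam 3: φ=180°, α=300°
  cosα=0.5000 sinα=-0.8660 | (8,5) | tMaxX 0.5200 tMaxY 0.2194 | tΔX 2.0000 tΔY 1.1547
    t=0.2194 [y] (8,4)
    t=0.5200 [x] (9,4) — stop
  → r_3 = 0.5200
beam 4: φ=270°, α=30°
  cosα=0.8660 sinα=0.5000 | (8,5) | tMaxX 0.3002 tMaxY 1.6200 | tΔX 1.1547 tΔY 2.0000
    t=0.3002 [x] (9,5) — stop
  → r_4 = 0.3002

ranges = [0.9353, 8.3800, 0.5200, 0.3002]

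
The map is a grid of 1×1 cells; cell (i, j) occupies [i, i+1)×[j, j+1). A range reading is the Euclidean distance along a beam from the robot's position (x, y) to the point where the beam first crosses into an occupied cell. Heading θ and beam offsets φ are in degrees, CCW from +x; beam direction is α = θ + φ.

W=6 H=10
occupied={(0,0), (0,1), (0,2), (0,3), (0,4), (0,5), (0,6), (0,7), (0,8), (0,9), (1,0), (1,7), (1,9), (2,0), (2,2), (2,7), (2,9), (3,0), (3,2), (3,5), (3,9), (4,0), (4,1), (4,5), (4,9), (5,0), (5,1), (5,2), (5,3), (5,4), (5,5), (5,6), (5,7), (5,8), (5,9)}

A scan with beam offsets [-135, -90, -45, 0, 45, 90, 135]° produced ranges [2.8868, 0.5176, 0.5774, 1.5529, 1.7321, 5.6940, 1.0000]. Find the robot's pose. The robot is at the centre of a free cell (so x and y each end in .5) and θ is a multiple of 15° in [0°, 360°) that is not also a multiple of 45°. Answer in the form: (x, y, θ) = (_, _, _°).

(x, y, θ) = (2.5, 6.5, 165°)

Candidates: 25 free-cell centres × 16 headings = 400 poses. Raycast each; keep the one whose scan matches to 4 dp.
  (3.5, 4.5, 330°): beam 1 = 2.5882 ≠ 2.8868 ✗
  (2.5, 8.5, 120°): beam 1 = 2.5882 ≠ 2.8868 ✗
  (3.5, 1.5, 165°): beam 1 = 0.5774 ≠ 2.8868 ✗
  (1.5, 4.5, 210°): beam 1 = 2.5882 ≠ 2.8868 ✗
  …
  (2.5, 6.5, 165°): r_1=2.8868, r_2=0.5176, r_3=0.5774, r_4=1.5529, r_5=1.7321, r_6=5.6940, r_7=1.0000 — all match ✓
Only this pose fits every beam.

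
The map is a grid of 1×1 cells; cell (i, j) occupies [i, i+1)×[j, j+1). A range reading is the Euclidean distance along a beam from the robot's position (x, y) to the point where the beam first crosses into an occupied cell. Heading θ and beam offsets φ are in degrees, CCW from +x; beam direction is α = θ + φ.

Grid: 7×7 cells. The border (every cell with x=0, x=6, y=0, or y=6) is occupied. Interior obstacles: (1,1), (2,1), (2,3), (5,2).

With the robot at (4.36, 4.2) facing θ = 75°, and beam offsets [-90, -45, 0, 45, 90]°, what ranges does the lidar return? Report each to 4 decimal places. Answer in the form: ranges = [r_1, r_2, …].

ranges = [1.6979, 1.8937, 1.8635, 2.0785, 3.4785]

beam 1: φ=-90°, α=345°
  dir = (cos 345°, sin 345°) = (0.9659, -0.2588); from cell (4,4)
  next x-line at t=0.6626, next y-line at t=0.7727; Δt_x=1.0353, Δt_y=3.8637
    x: enter (5,4) at t=0.6626
    y: enter (5,3) at t=0.7727
    x: enter (6,3) at t=1.6979 ← occupied
  → r_1 = 1.6979
beam 2: φ=-45°, α=30°
  dir = (cos 30°, sin 30°) = (0.8660, 0.5000); from cell (4,4)
  next x-line at t=0.7390, next y-line at t=1.6000; Δt_x=1.1547, Δt_y=2.0000
    x: enter (5,4) at t=0.7390
    y: enter (5,5) at t=1.6000
    x: enter (6,5) at t=1.8937 ← occupied
  → r_2 = 1.8937
beam 3: φ=0°, α=75°
  dir = (cos 75°, sin 75°) = (0.2588, 0.9659); from cell (4,4)
  next x-line at t=2.4728, next y-line at t=0.8282; Δt_x=3.8637, Δt_y=1.0353
    y: enter (4,5) at t=0.8282
    y: enter (4,6) at t=1.8635 ← occupied
  → r_3 = 1.8635
beam 4: φ=45°, α=120°
  dir = (cos 120°, sin 120°) = (-0.5000, 0.8660); from cell (4,4)
  next x-line at t=0.7200, next y-line at t=0.9238; Δt_x=2.0000, Δt_y=1.1547
    x: enter (3,4) at t=0.7200
    y: enter (3,5) at t=0.9238
    y: enter (3,6) at t=2.0785 ← occupied
  → r_4 = 2.0785
beam 5: φ=90°, α=165°
  dir = (cos 165°, sin 165°) = (-0.9659, 0.2588); from cell (4,4)
  next x-line at t=0.3727, next y-line at t=3.0910; Δt_x=1.0353, Δt_y=3.8637
    x: enter (3,4) at t=0.3727
    x: enter (2,4) at t=1.4080
    x: enter (1,4) at t=2.4433
    y: enter (1,5) at t=3.0910
    x: enter (0,5) at t=3.4785 ← occupied
  → r_5 = 3.4785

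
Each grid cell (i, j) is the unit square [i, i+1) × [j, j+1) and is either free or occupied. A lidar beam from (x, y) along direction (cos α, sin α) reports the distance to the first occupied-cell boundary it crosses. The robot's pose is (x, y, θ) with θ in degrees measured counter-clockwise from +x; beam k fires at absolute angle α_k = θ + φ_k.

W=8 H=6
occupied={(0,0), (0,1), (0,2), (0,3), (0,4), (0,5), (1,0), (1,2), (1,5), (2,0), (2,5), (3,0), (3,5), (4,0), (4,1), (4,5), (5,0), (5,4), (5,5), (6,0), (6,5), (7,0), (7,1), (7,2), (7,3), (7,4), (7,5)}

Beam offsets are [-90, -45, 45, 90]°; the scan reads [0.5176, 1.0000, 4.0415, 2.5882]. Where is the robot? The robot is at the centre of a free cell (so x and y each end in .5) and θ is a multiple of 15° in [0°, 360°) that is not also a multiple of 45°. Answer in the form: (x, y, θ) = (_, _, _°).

Candidates: 21 free-cell centres × 16 headings = 336 poses. Raycast each; keep the one whose scan matches to 4 dp.
  (3.5, 2.5, 195°): beam 1 = 2.5882 ≠ 0.5176 ✗
  (3.5, 3.5, 75°): beam 1 = 3.6235 ≠ 0.5176 ✗
  (2.5, 4.5, 15°): beam 1 = 3.6235 ≠ 0.5176 ✗
  …
  (3.5, 4.5, 195°): r_1=0.5176, r_2=1.0000, r_3=4.0415, r_4=2.5882 — all match ✓
Unique over the lattice → pose = (3.5, 4.5, 195°).

(x, y, θ) = (3.5, 4.5, 195°)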